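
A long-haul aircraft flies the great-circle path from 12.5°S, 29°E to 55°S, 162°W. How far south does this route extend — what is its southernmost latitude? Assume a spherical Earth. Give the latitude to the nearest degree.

The great circle lies in the plane with unit normal n̂ = (p₁ × p₂)/|p₁ × p₂|.
Here n̂_z ≈ +0.115; the vertex latitude is φ_max = arccos|n̂_z| ≈ 83.4°.

≈ 83°S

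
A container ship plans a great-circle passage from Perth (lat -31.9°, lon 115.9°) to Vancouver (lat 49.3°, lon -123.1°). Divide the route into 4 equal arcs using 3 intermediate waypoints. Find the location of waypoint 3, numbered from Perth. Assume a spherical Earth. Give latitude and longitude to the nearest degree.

≈ lat 39°, lon -168°

Convert each endpoint to a unit vector on the sphere (x = cos φ cos λ, y = cos φ sin λ, z = sin φ).
The central angle between the endpoints is δ = arccos(p₁·p₂) ≈ 2.326 rad (133.3°).
Interpolate at f = 3/4 with slerp weights a = sin((1−f)δ)/sin δ ≈ 0.755, b = sin(fδ)/sin δ ≈ 1.353.
p = a·p₁ + b·p₂ ≈ (-0.762, -0.163, 0.627); φ = arcsin(p_z) ≈ 38.83°, λ = atan2(p_y, p_x) ≈ -167.94°.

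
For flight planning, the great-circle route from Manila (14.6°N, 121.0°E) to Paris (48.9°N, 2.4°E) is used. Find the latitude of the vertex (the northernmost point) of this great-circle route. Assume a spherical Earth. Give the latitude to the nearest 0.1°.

The great circle lies in the plane with unit normal n̂ = (p₁ × p₂)/|p₁ × p₂|.
Here n̂_z ≈ -0.562; the vertex latitude is φ_max = arccos|n̂_z| ≈ 55.8°.
Check via Clairaut: cos φ_max = |cos φ₁| · sin C = cos(14.6°)·sin(35.5°) ≈ 0.562, again giving ≈ 55.8°.

≈ 55.8°N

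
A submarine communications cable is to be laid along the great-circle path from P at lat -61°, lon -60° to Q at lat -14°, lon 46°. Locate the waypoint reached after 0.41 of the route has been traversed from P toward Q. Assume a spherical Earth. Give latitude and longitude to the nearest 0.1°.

Write both endpoints as unit vectors p₁, p₂ with components (cos φ cos λ, cos φ sin λ, sin φ).
The central angle between the endpoints is δ = arccos(p₁·p₂) ≈ 1.489 rad (85.3°).
Interpolate at f = 0.41 with slerp weights a = sin((1−f)δ)/sin δ ≈ 0.772, b = sin(fδ)/sin δ ≈ 0.575.
p = a·p₁ + b·p₂ ≈ (0.575, 0.077, -0.815); φ = arcsin(p_z) ≈ -54.55°, λ = atan2(p_y, p_x) ≈ 7.65°.

≈ lat -54.5°, lon 7.6°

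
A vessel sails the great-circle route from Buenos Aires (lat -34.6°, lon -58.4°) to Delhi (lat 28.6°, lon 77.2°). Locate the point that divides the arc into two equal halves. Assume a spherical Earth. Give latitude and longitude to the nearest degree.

≈ lat -8°, lon 14°

The haversine formula gives a central angle δ ≈ 2.479 rad (142.0°) between the endpoints.
Interpolate at f = 1/2 with slerp weights a = sin((1−f)δ)/sin δ ≈ 1.536, b = sin(fδ)/sin δ ≈ 1.536.
p = a·p₁ + b·p₂ ≈ (0.961, 0.238, -0.137); φ = arcsin(p_z) ≈ -7.87°, λ = atan2(p_y, p_x) ≈ 13.92°.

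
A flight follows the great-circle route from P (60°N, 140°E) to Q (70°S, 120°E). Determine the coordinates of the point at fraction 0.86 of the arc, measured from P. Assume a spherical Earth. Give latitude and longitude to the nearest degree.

≈ (52°S, 127°E)

From cos δ = sin φ₁ sin φ₂ + cos φ₁ cos φ₂ cos Δλ, the central angle is δ ≈ 2.282 rad (130.8°).
Interpolate at f = 0.86 with slerp weights a = sin((1−f)δ)/sin δ ≈ 0.415, b = sin(fδ)/sin δ ≈ 1.220.
p = a·p₁ + b·p₂ ≈ (-0.368, 0.495, -0.787); φ = arcsin(p_z) ≈ -51.95°, λ = atan2(p_y, p_x) ≈ 126.61°.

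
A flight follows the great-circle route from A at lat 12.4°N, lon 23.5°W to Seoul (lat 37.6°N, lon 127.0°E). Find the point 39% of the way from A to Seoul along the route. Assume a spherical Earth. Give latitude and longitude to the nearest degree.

≈ lat 52°N, lon 10°E

Convert each endpoint to a unit vector on the sphere (x = cos φ cos λ, y = cos φ sin λ, z = sin φ).
The central angle between the endpoints is δ = arccos(p₁·p₂) ≈ 2.144 rad (122.9°).
Interpolate at f = 0.39 with slerp weights a = sin((1−f)δ)/sin δ ≈ 1.149, b = sin(fδ)/sin δ ≈ 0.883.
p = a·p₁ + b·p₂ ≈ (0.608, 0.111, 0.786); φ = arcsin(p_z) ≈ 51.80°, λ = atan2(p_y, p_x) ≈ 10.37°.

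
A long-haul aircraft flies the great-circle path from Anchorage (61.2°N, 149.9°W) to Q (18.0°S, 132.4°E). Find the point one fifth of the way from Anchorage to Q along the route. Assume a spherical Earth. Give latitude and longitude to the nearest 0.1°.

From cos δ = sin φ₁ sin φ₂ + cos φ₁ cos φ₂ cos Δλ, the central angle is δ ≈ 1.745 rad (100.0°).
Interpolate at f = 1/5 with slerp weights a = sin((1−f)δ)/sin δ ≈ 1.000, b = sin(fδ)/sin δ ≈ 0.347.
p = a·p₁ + b·p₂ ≈ (-0.639, 0.002, 0.769); φ = arcsin(p_z) ≈ 50.25°, λ = atan2(p_y, p_x) ≈ 179.80°.

≈ (50.3°N, 179.8°E)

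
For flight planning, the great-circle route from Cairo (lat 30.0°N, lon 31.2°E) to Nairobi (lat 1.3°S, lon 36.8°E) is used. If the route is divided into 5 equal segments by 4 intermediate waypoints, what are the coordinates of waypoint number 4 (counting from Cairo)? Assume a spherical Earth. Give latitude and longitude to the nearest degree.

≈ lat 5°N, lon 36°E

Write both endpoints as unit vectors p₁, p₂ with components (cos φ cos λ, cos φ sin λ, sin φ).
The central angle between the endpoints is δ = arccos(p₁·p₂) ≈ 0.554 rad (31.8°).
Interpolate at f = 4/5 with slerp weights a = sin((1−f)δ)/sin δ ≈ 0.210, b = sin(fδ)/sin δ ≈ 0.815.
p = a·p₁ + b·p₂ ≈ (0.808, 0.582, 0.087); φ = arcsin(p_z) ≈ 4.97°, λ = atan2(p_y, p_x) ≈ 35.78°.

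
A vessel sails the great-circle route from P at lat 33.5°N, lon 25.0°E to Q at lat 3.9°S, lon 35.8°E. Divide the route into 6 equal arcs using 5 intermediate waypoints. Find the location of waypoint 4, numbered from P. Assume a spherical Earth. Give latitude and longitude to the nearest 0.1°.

Convert each endpoint to a unit vector on the sphere (x = cos φ cos λ, y = cos φ sin λ, z = sin φ).
The central angle between the endpoints is δ = arccos(p₁·p₂) ≈ 0.677 rad (38.8°).
Interpolate at f = 4/6 with slerp weights a = sin((1−f)δ)/sin δ ≈ 0.357, b = sin(fδ)/sin δ ≈ 0.696.
p = a·p₁ + b·p₂ ≈ (0.833, 0.532, 0.150); φ = arcsin(p_z) ≈ 8.61°, λ = atan2(p_y, p_x) ≈ 32.56°.

≈ lat 8.6°N, lon 32.6°E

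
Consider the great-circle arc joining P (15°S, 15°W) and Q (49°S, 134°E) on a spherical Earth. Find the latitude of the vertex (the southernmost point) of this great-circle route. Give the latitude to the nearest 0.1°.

The great circle lies in the plane with unit normal n̂ = (p₁ × p₂)/|p₁ × p₂|.
Here n̂_z ≈ +0.348; the vertex latitude is φ_max = arccos|n̂_z| ≈ 69.6°.
Check via Clairaut: cos φ_max = |cos φ₁| · sin C = cos(15.0°)·sin(158.9°) ≈ 0.348, again giving ≈ 69.6°.

≈ 69.6°S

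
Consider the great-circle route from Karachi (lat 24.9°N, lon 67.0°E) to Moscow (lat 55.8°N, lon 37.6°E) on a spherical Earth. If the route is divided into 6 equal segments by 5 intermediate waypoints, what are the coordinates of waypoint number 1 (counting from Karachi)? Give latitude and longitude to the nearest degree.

Convert each endpoint to a unit vector on the sphere (x = cos φ cos λ, y = cos φ sin λ, z = sin φ).
The central angle between the endpoints is δ = arccos(p₁·p₂) ≈ 0.656 rad (37.6°).
Interpolate at f = 1/6 with slerp weights a = sin((1−f)δ)/sin δ ≈ 0.852, b = sin(fδ)/sin δ ≈ 0.179.
p = a·p₁ + b·p₂ ≈ (0.382, 0.773, 0.507); φ = arcsin(p_z) ≈ 30.45°, λ = atan2(p_y, p_x) ≈ 63.72°.

≈ lat 30°N, lon 64°E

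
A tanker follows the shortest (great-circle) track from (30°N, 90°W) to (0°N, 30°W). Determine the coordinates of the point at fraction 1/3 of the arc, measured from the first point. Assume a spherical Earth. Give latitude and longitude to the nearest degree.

≈ (22°N, 68°W)

Write both endpoints as unit vectors p₁, p₂ with components (cos φ cos λ, cos φ sin λ, sin φ).
The central angle between the endpoints is δ = arccos(p₁·p₂) ≈ 1.123 rad (64.3°).
Interpolate at f = 1/3 with slerp weights a = sin((1−f)δ)/sin δ ≈ 0.755, b = sin(fδ)/sin δ ≈ 0.406.
p = a·p₁ + b·p₂ ≈ (0.351, -0.857, 0.378); φ = arcsin(p_z) ≈ 22.18°, λ = atan2(p_y, p_x) ≈ -67.71°.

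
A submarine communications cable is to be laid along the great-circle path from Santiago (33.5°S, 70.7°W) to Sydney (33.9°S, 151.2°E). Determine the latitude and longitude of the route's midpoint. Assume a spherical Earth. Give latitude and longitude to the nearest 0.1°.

≈ 61.8°S, 139.4°W

Write both endpoints as unit vectors p₁, p₂ with components (cos φ cos λ, cos φ sin λ, sin φ).
The central angle between the endpoints is δ = arccos(p₁·p₂) ≈ 1.780 rad (102.0°).
Interpolate at f = 1/2 with slerp weights a = sin((1−f)δ)/sin δ ≈ 0.794, b = sin(fδ)/sin δ ≈ 0.794.
p = a·p₁ + b·p₂ ≈ (-0.359, -0.307, -0.881); φ = arcsin(p_z) ≈ -61.80°, λ = atan2(p_y, p_x) ≈ -139.40°.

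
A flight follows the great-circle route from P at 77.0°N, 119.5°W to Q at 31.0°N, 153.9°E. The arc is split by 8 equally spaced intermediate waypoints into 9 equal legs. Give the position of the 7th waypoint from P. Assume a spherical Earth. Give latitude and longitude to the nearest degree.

The haversine formula gives a central angle δ ≈ 1.032 rad (59.1°) between the endpoints.
Interpolate at f = 7/9 with slerp weights a = sin((1−f)δ)/sin δ ≈ 0.265, b = sin(fδ)/sin δ ≈ 0.838.
p = a·p₁ + b·p₂ ≈ (-0.674, 0.264, 0.690); φ = arcsin(p_z) ≈ 43.60°, λ = atan2(p_y, p_x) ≈ 158.61°.

≈ 44°N, 159°E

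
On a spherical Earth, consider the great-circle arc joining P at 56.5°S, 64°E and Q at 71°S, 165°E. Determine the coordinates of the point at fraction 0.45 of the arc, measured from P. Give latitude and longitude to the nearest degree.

≈ 71°S, 92°E

Convert each endpoint to a unit vector on the sphere (x = cos φ cos λ, y = cos φ sin λ, z = sin φ).
The central angle between the endpoints is δ = arccos(p₁·p₂) ≈ 0.716 rad (41.0°).
Interpolate at f = 0.45 with slerp weights a = sin((1−f)δ)/sin δ ≈ 0.585, b = sin(fδ)/sin δ ≈ 0.482.
p = a·p₁ + b·p₂ ≈ (-0.010, 0.331, -0.944); φ = arcsin(p_z) ≈ -70.68°, λ = atan2(p_y, p_x) ≈ 91.78°.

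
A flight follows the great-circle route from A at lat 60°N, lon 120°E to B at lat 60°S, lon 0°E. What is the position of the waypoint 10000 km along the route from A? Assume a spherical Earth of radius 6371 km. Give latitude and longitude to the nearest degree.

≈ lat 13°S, lon 53°E

Write both endpoints as unit vectors p₁, p₂ with components (cos φ cos λ, cos φ sin λ, sin φ).
The central angle between the endpoints is δ = arccos(p₁·p₂) ≈ 2.636 rad (151.0°). The total great-circle distance is δ·R ≈ 2.636 × 6371 ≈ 16795 km, so the target fraction is f = 10000/16795 ≈ 0.595.
Interpolate at f ≈ 0.595 with slerp weights a = sin((1−f)δ)/sin δ ≈ 1.809, b = sin(fδ)/sin δ ≈ 2.066.
p = a·p₁ + b·p₂ ≈ (0.581, 0.783, -0.223); φ = arcsin(p_z) ≈ -12.86°, λ = atan2(p_y, p_x) ≈ 53.45°.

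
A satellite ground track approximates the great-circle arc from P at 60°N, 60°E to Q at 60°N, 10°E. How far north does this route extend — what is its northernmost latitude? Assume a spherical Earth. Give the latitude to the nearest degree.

The great circle lies in the plane with unit normal n̂ = (p₁ × p₂)/|p₁ × p₂|.
Here n̂_z ≈ -0.464; the vertex latitude is φ_max = arccos|n̂_z| ≈ 62.4°.
Check via Clairaut: cos φ_max = |cos φ₁| · sin C = cos(60.0°)·sin(68.0°) ≈ 0.464, again giving ≈ 62.4°.

≈ 62°N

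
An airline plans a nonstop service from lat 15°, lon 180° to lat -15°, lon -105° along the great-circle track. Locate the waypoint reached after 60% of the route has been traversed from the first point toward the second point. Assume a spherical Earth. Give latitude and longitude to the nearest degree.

From cos δ = sin φ₁ sin φ₂ + cos φ₁ cos φ₂ cos Δλ, the central angle is δ ≈ 1.395 rad (80.0°).
Interpolate at f = 0.60 with slerp weights a = sin((1−f)δ)/sin δ ≈ 0.538, b = sin(fδ)/sin δ ≈ 0.754.
p = a·p₁ + b·p₂ ≈ (-0.708, -0.704, -0.056); φ = arcsin(p_z) ≈ -3.21°, λ = atan2(p_y, p_x) ≈ -135.17°.

≈ lat -3°, lon -135°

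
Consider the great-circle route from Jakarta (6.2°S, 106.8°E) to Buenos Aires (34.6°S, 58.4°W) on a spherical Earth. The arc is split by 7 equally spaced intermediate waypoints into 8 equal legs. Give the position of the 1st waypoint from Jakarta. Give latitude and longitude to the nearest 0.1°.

Convert each endpoint to a unit vector on the sphere (x = cos φ cos λ, y = cos φ sin λ, z = sin φ).
The central angle between the endpoints is δ = arccos(p₁·p₂) ≈ 2.389 rad (136.9°).
Interpolate at f = 1/8 with slerp weights a = sin((1−f)δ)/sin δ ≈ 1.270, b = sin(fδ)/sin δ ≈ 0.430.
p = a·p₁ + b·p₂ ≈ (-0.179, 0.907, -0.382); φ = arcsin(p_z) ≈ -22.43°, λ = atan2(p_y, p_x) ≈ 101.18°.

≈ 22.4°S, 101.2°E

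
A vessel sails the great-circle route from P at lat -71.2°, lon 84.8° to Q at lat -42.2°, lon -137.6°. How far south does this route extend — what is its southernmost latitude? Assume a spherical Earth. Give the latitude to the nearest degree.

The great circle lies in the plane with unit normal n̂ = (p₁ × p₂)/|p₁ × p₂|.
Here n̂_z ≈ +0.181; the vertex latitude is φ_max = arccos|n̂_z| ≈ 79.6°.
Check via Clairaut: cos φ_max = |cos φ₁| · sin C = cos(71.2°)·sin(145.8°) ≈ 0.181, again giving ≈ 79.6°.

≈ -80°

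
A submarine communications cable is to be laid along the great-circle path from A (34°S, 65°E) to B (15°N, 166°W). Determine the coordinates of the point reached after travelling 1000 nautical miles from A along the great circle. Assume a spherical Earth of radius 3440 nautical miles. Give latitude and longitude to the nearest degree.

≈ (35°S, 85°E)

From cos δ = sin φ₁ sin φ₂ + cos φ₁ cos φ₂ cos Δλ, the central angle is δ ≈ 2.277 rad (130.4°). The total great-circle distance is δ·R ≈ 2.277 × 3440 ≈ 7832 nmi, so the target fraction is f = 1000/7832 ≈ 0.128.
Interpolate at f ≈ 0.128 with slerp weights a = sin((1−f)δ)/sin δ ≈ 1.202, b = sin(fδ)/sin δ ≈ 0.377.
p = a·p₁ + b·p₂ ≈ (0.068, 0.815, -0.575); φ = arcsin(p_z) ≈ -35.09°, λ = atan2(p_y, p_x) ≈ 85.21°.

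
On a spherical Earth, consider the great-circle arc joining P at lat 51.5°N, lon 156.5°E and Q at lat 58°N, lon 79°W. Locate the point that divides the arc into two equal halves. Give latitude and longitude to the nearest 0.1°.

From cos δ = sin φ₁ sin φ₂ + cos φ₁ cos φ₂ cos Δλ, the central angle is δ ≈ 1.074 rad (61.5°).
Interpolate at f = 1/2 with slerp weights a = sin((1−f)δ)/sin δ ≈ 0.582, b = sin(fδ)/sin δ ≈ 0.582.
p = a·p₁ + b·p₂ ≈ (-0.273, -0.158, 0.949); φ = arcsin(p_z) ≈ 71.59°, λ = atan2(p_y, p_x) ≈ -149.93°.

≈ lat 71.6°N, lon 149.9°W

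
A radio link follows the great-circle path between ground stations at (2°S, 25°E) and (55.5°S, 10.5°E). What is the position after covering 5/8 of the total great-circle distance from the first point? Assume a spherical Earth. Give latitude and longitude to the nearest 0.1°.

≈ (35.6°S, 18.1°E)

Write both endpoints as unit vectors p₁, p₂ with components (cos φ cos λ, cos φ sin λ, sin φ).
The central angle between the endpoints is δ = arccos(p₁·p₂) ≈ 0.956 rad (54.8°).
Interpolate at f = 5/8 with slerp weights a = sin((1−f)δ)/sin δ ≈ 0.430, b = sin(fδ)/sin δ ≈ 0.689.
p = a·p₁ + b·p₂ ≈ (0.773, 0.252, -0.583); φ = arcsin(p_z) ≈ -35.63°, λ = atan2(p_y, p_x) ≈ 18.10°.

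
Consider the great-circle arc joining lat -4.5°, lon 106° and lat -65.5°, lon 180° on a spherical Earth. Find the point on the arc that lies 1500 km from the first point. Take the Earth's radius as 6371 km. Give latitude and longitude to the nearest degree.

≈ lat -17°, lon 112°

Convert each endpoint to a unit vector on the sphere (x = cos φ cos λ, y = cos φ sin λ, z = sin φ).
The central angle between the endpoints is δ = arccos(p₁·p₂) ≈ 1.384 rad (79.3°). The total great-circle distance is δ·R ≈ 1.384 × 6371 ≈ 8820 km, so the target fraction is f = 1500/8820 ≈ 0.170.
Interpolate at f ≈ 0.170 with slerp weights a = sin((1−f)δ)/sin δ ≈ 0.928, b = sin(fδ)/sin δ ≈ 0.237.
p = a·p₁ + b·p₂ ≈ (-0.354, 0.890, -0.289); φ = arcsin(p_z) ≈ -16.79°, λ = atan2(p_y, p_x) ≈ 111.67°.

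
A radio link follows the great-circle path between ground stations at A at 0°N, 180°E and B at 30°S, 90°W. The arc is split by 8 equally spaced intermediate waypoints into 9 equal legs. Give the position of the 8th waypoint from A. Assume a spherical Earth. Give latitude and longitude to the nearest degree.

From cos δ = sin φ₁ sin φ₂ + cos φ₁ cos φ₂ cos Δλ, the central angle is δ ≈ 1.571 rad (90.0°).
Interpolate at f = 8/9 with slerp weights a = sin((1−f)δ)/sin δ ≈ 0.174, b = sin(fδ)/sin δ ≈ 0.985.
p = a·p₁ + b·p₂ ≈ (-0.174, -0.853, -0.492); φ = arcsin(p_z) ≈ -29.50°, λ = atan2(p_y, p_x) ≈ -101.51°.

≈ 29°S, 102°W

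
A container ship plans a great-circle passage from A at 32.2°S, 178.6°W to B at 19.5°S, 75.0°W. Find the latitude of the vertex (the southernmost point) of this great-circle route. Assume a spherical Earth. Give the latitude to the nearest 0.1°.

The great circle lies in the plane with unit normal n̂ = (p₁ × p₂)/|p₁ × p₂|.
Here n̂_z ≈ +0.775; the vertex latitude is φ_max = arccos|n̂_z| ≈ 39.2°.
Check via Clairaut: cos φ_max = |cos φ₁| · sin C = cos(32.2°)·sin(113.6°) ≈ 0.775, again giving ≈ 39.2°.

≈ 39.2°S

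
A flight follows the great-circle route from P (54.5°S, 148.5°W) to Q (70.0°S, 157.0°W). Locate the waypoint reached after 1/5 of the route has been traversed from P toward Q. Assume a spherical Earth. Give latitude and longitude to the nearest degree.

Convert each endpoint to a unit vector on the sphere (x = cos φ cos λ, y = cos φ sin λ, z = sin φ).
The central angle between the endpoints is δ = arccos(p₁·p₂) ≈ 0.279 rad (16.0°).
Interpolate at f = 1/5 with slerp weights a = sin((1−f)δ)/sin δ ≈ 0.804, b = sin(fδ)/sin δ ≈ 0.203.
p = a·p₁ + b·p₂ ≈ (-0.462, -0.271, -0.845); φ = arcsin(p_z) ≈ -57.63°, λ = atan2(p_y, p_x) ≈ -149.60°.

≈ (58°S, 150°W)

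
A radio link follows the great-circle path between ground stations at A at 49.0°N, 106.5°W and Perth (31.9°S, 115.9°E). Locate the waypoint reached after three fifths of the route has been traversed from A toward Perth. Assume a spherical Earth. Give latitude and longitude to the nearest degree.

≈ 11°N, 156°E

Convert each endpoint to a unit vector on the sphere (x = cos φ cos λ, y = cos φ sin λ, z = sin φ).
The central angle between the endpoints is δ = arccos(p₁·p₂) ≈ 2.515 rad (144.1°).
Interpolate at f = 3/5 with slerp weights a = sin((1−f)δ)/sin δ ≈ 1.441, b = sin(fδ)/sin δ ≈ 1.702.
p = a·p₁ + b·p₂ ≈ (-0.900, 0.394, 0.188); φ = arcsin(p_z) ≈ 10.82°, λ = atan2(p_y, p_x) ≈ 156.36°.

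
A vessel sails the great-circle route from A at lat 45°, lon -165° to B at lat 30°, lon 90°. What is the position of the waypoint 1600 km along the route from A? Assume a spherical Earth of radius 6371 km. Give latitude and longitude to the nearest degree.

≈ lat 51°, lon 175°

Write both endpoints as unit vectors p₁, p₂ with components (cos φ cos λ, cos φ sin λ, sin φ).
The central angle between the endpoints is δ = arccos(p₁·p₂) ≈ 1.374 rad (78.8°). The total great-circle distance is δ·R ≈ 1.374 × 6371 ≈ 8757 km, so the target fraction is f = 1600/8757 ≈ 0.183.
Interpolate at f ≈ 0.183 with slerp weights a = sin((1−f)δ)/sin δ ≈ 0.919, b = sin(fδ)/sin δ ≈ 0.253.
p = a·p₁ + b·p₂ ≈ (-0.628, 0.051, 0.777); φ = arcsin(p_z) ≈ 50.96°, λ = atan2(p_y, p_x) ≈ 175.34°.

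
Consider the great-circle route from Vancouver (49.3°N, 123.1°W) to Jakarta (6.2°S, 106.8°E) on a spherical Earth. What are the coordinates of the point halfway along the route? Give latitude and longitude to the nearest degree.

The haversine formula gives a central angle δ ≈ 2.094 rad (120.0°) between the endpoints.
Interpolate at f = 1/2 with slerp weights a = sin((1−f)δ)/sin δ ≈ 0.999, b = sin(fδ)/sin δ ≈ 0.999.
p = a·p₁ + b·p₂ ≈ (-0.643, 0.405, 0.650); φ = arcsin(p_z) ≈ 40.53°, λ = atan2(p_y, p_x) ≈ 147.78°.

≈ 41°N, 148°E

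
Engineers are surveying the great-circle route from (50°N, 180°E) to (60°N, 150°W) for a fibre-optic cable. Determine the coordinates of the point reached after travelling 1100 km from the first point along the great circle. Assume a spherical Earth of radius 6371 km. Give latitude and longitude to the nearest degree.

≈ (56°N, 167°W)

Write both endpoints as unit vectors p₁, p₂ with components (cos φ cos λ, cos φ sin λ, sin φ).
The central angle between the endpoints is δ = arccos(p₁·p₂) ≈ 0.343 rad (19.7°). The total great-circle distance is δ·R ≈ 0.343 × 6371 ≈ 2185 km, so the target fraction is f = 1100/2185 ≈ 0.503.
Interpolate at f ≈ 0.503 with slerp weights a = sin((1−f)δ)/sin δ ≈ 0.504, b = sin(fδ)/sin δ ≈ 0.511.
p = a·p₁ + b·p₂ ≈ (-0.545, -0.128, 0.829); φ = arcsin(p_z) ≈ 55.95°, λ = atan2(p_y, p_x) ≈ -166.82°.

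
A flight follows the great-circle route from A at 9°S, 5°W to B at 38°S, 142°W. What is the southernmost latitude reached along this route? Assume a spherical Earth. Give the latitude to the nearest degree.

≈ 53°S

The great circle lies in the plane with unit normal n̂ = (p₁ × p₂)/|p₁ × p₂|.
Here n̂_z ≈ -0.602; the vertex latitude is φ_max = arccos|n̂_z| ≈ 53.0°.
Check via Clairaut: cos φ_max = |cos φ₁| · sin C = cos(9.0°)·sin(142.4°) ≈ 0.602, again giving ≈ 53.0°.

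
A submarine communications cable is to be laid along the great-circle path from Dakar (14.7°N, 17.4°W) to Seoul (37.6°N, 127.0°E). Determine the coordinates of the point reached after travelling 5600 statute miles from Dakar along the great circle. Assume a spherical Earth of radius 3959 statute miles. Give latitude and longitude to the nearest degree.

≈ 59°N, 80°E

From cos δ = sin φ₁ sin φ₂ + cos φ₁ cos φ₂ cos Δλ, the central angle is δ ≈ 2.058 rad (117.9°). The total great-circle distance is δ·R ≈ 2.058 × 3959 ≈ 8148 mi, so the target fraction is f = 5600/8148 ≈ 0.687.
Interpolate at f ≈ 0.687 with slerp weights a = sin((1−f)δ)/sin δ ≈ 0.679, b = sin(fδ)/sin δ ≈ 1.118.
p = a·p₁ + b·p₂ ≈ (0.094, 0.511, 0.854); φ = arcsin(p_z) ≈ 58.70°, λ = atan2(p_y, p_x) ≈ 79.59°.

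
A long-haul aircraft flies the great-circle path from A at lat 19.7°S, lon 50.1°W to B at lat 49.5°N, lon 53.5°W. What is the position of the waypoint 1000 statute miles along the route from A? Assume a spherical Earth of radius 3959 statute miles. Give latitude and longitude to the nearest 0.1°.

≈ lat 5.2°S, lon 50.7°W

From cos δ = sin φ₁ sin φ₂ + cos φ₁ cos φ₂ cos Δλ, the central angle is δ ≈ 1.209 rad (69.3°). The total great-circle distance is δ·R ≈ 1.209 × 3959 ≈ 4786 mi, so the target fraction is f = 1000/4786 ≈ 0.209.
Interpolate at f ≈ 0.209 with slerp weights a = sin((1−f)δ)/sin δ ≈ 0.874, b = sin(fδ)/sin δ ≈ 0.267.
p = a·p₁ + b·p₂ ≈ (0.631, -0.771, -0.091); φ = arcsin(p_z) ≈ -5.24°, λ = atan2(p_y, p_x) ≈ -50.69°.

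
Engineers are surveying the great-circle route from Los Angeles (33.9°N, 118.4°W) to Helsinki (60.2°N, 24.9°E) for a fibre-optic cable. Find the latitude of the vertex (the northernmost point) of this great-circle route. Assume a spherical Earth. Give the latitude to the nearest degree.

The great circle lies in the plane with unit normal n̂ = (p₁ × p₂)/|p₁ × p₂|.
Here n̂_z ≈ +0.249; the vertex latitude is φ_max = arccos|n̂_z| ≈ 75.6°.

≈ 76°N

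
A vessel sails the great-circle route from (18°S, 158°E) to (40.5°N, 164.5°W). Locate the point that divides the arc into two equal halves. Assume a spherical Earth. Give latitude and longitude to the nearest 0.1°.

Write both endpoints as unit vectors p₁, p₂ with components (cos φ cos λ, cos φ sin λ, sin φ).
The central angle between the endpoints is δ = arccos(p₁·p₂) ≈ 1.188 rad (68.1°).
Interpolate at f = 1/2 with slerp weights a = sin((1−f)δ)/sin δ ≈ 0.603, b = sin(fδ)/sin δ ≈ 0.603.
p = a·p₁ + b·p₂ ≈ (-0.974, 0.092, 0.205); φ = arcsin(p_z) ≈ 11.85°, λ = atan2(p_y, p_x) ≈ 174.58°.

≈ (11.9°N, 174.6°E)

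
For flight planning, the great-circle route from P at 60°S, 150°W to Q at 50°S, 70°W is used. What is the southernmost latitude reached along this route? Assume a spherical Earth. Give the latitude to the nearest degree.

≈ 63°S

The great circle lies in the plane with unit normal n̂ = (p₁ × p₂)/|p₁ × p₂|.
Here n̂_z ≈ +0.456; the vertex latitude is φ_max = arccos|n̂_z| ≈ 62.9°.
Check via Clairaut: cos φ_max = |cos φ₁| · sin C = cos(60.0°)·sin(114.3°) ≈ 0.456, again giving ≈ 62.9°.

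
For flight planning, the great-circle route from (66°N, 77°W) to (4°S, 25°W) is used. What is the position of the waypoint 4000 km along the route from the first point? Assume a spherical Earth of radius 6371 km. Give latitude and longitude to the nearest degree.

Convert each endpoint to a unit vector on the sphere (x = cos φ cos λ, y = cos φ sin λ, z = sin φ).
The central angle between the endpoints is δ = arccos(p₁·p₂) ≈ 1.384 rad (79.3°). The total great-circle distance is δ·R ≈ 1.384 × 6371 ≈ 8815 km, so the target fraction is f = 4000/8815 ≈ 0.454.
Interpolate at f ≈ 0.454 with slerp weights a = sin((1−f)δ)/sin δ ≈ 0.698, b = sin(fδ)/sin δ ≈ 0.598.
p = a·p₁ + b·p₂ ≈ (0.604, -0.529, 0.596); φ = arcsin(p_z) ≈ 36.58°, λ = atan2(p_y, p_x) ≈ -41.18°.

≈ (37°N, 41°W)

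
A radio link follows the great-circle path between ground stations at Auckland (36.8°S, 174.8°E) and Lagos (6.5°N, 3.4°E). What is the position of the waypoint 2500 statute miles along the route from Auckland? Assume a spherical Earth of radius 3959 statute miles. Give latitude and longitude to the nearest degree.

≈ 69°S, 146°E

Write both endpoints as unit vectors p₁, p₂ with components (cos φ cos λ, cos φ sin λ, sin φ).
The central angle between the endpoints is δ = arccos(p₁·p₂) ≈ 2.595 rad (148.7°). The total great-circle distance is δ·R ≈ 2.595 × 3959 ≈ 10275 mi, so the target fraction is f = 2500/10275 ≈ 0.243.
Interpolate at f ≈ 0.243 with slerp weights a = sin((1−f)δ)/sin δ ≈ 1.778, b = sin(fδ)/sin δ ≈ 1.136.
p = a·p₁ + b·p₂ ≈ (-0.291, 0.196, -0.936); φ = arcsin(p_z) ≈ -69.47°, λ = atan2(p_y, p_x) ≈ 146.03°.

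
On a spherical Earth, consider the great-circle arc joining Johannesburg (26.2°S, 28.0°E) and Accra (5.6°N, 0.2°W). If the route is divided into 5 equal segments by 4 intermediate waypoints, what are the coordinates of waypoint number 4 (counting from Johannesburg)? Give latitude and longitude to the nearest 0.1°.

≈ 0.9°S, 5.1°E

Convert each endpoint to a unit vector on the sphere (x = cos φ cos λ, y = cos φ sin λ, z = sin φ).
The central angle between the endpoints is δ = arccos(p₁·p₂) ≈ 0.732 rad (41.9°).
Interpolate at f = 4/5 with slerp weights a = sin((1−f)δ)/sin δ ≈ 0.218, b = sin(fδ)/sin δ ≈ 0.827.
p = a·p₁ + b·p₂ ≈ (0.996, 0.089, -0.016); φ = arcsin(p_z) ≈ -0.90°, λ = atan2(p_y, p_x) ≈ 5.11°.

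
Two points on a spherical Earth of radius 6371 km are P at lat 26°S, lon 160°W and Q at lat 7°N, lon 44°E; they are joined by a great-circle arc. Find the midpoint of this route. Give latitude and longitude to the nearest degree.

The haversine formula gives a central angle δ ≈ 2.623 rad (150.3°) between the endpoints.
Interpolate at f = 1/2 with slerp weights a = sin((1−f)δ)/sin δ ≈ 1.949, b = sin(fδ)/sin δ ≈ 1.949.
p = a·p₁ + b·p₂ ≈ (-0.255, 0.745, -0.617); φ = arcsin(p_z) ≈ -38.09°, λ = atan2(p_y, p_x) ≈ 108.87°.

≈ lat 38°S, lon 109°E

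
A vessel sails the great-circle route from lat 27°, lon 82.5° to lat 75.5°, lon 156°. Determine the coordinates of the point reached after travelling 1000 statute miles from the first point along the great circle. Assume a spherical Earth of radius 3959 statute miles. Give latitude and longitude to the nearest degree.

From cos δ = sin φ₁ sin φ₂ + cos φ₁ cos φ₂ cos Δλ, the central angle is δ ≈ 1.044 rad (59.8°). The total great-circle distance is δ·R ≈ 1.044 × 3959 ≈ 4133 mi, so the target fraction is f = 1000/4133 ≈ 0.242.
Interpolate at f ≈ 0.242 with slerp weights a = sin((1−f)δ)/sin δ ≈ 0.823, b = sin(fδ)/sin δ ≈ 0.289.
p = a·p₁ + b·p₂ ≈ (0.030, 0.756, 0.653); φ = arcsin(p_z) ≈ 40.81°, λ = atan2(p_y, p_x) ≈ 87.76°.

≈ lat 41°, lon 88°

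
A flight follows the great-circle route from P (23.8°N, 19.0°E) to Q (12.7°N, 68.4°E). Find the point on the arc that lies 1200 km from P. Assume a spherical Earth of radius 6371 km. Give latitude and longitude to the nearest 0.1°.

≈ (22.6°N, 30.7°E)

The haversine formula gives a central angle δ ≈ 0.837 rad (48.0°) between the endpoints. The total great-circle distance is δ·R ≈ 0.837 × 6371 ≈ 5333 km, so the target fraction is f = 1200/5333 ≈ 0.225.
Interpolate at f ≈ 0.225 with slerp weights a = sin((1−f)δ)/sin δ ≈ 0.814, b = sin(fδ)/sin δ ≈ 0.252.
p = a·p₁ + b·p₂ ≈ (0.794, 0.471, 0.384); φ = arcsin(p_z) ≈ 22.56°, λ = atan2(p_y, p_x) ≈ 30.67°.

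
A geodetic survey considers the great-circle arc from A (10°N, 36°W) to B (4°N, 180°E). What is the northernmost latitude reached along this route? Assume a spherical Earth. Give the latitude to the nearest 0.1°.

≈ 21.9°N

The great circle lies in the plane with unit normal n̂ = (p₁ × p₂)/|p₁ × p₂|.
Here n̂_z ≈ -0.928; the vertex latitude is φ_max = arccos|n̂_z| ≈ 21.9°.
Check via Clairaut: cos φ_max = |cos φ₁| · sin C = cos(10.0°)·sin(70.4°) ≈ 0.928, again giving ≈ 21.9°.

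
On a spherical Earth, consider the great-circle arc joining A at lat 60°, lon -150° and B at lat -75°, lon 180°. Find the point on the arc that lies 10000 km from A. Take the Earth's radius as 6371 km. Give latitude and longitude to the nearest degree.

≈ lat -29°, lon -162°

From cos δ = sin φ₁ sin φ₂ + cos φ₁ cos φ₂ cos Δλ, the central angle is δ ≈ 2.381 rad (136.4°). The total great-circle distance is δ·R ≈ 2.381 × 6371 ≈ 15170 km, so the target fraction is f = 10000/15170 ≈ 0.659.
Interpolate at f ≈ 0.659 with slerp weights a = sin((1−f)δ)/sin δ ≈ 1.052, b = sin(fδ)/sin δ ≈ 1.451.
p = a·p₁ + b·p₂ ≈ (-0.831, -0.263, -0.490); φ = arcsin(p_z) ≈ -29.35°, λ = atan2(p_y, p_x) ≈ -162.44°.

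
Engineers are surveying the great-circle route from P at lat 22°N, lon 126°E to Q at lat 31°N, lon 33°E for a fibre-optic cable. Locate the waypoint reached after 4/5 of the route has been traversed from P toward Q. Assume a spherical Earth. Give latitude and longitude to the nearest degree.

≈ lat 35°N, lon 52°E

From cos δ = sin φ₁ sin φ₂ + cos φ₁ cos φ₂ cos Δλ, the central angle is δ ≈ 1.419 rad (81.3°).
Interpolate at f = 4/5 with slerp weights a = sin((1−f)δ)/sin δ ≈ 0.283, b = sin(fδ)/sin δ ≈ 0.917.
p = a·p₁ + b·p₂ ≈ (0.505, 0.641, 0.578); φ = arcsin(p_z) ≈ 35.34°, λ = atan2(p_y, p_x) ≈ 51.75°.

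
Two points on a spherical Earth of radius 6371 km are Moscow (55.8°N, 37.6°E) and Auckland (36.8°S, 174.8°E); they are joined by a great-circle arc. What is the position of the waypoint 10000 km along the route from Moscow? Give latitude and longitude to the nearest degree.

≈ (9°N, 140°E)

Convert each endpoint to a unit vector on the sphere (x = cos φ cos λ, y = cos φ sin λ, z = sin φ).
The central angle between the endpoints is δ = arccos(p₁·p₂) ≈ 2.542 rad (145.7°). The total great-circle distance is δ·R ≈ 2.542 × 6371 ≈ 16196 km, so the target fraction is f = 10000/16196 ≈ 0.617.
Interpolate at f ≈ 0.617 with slerp weights a = sin((1−f)δ)/sin δ ≈ 1.465, b = sin(fδ)/sin δ ≈ 1.773.
p = a·p₁ + b·p₂ ≈ (-0.761, 0.631, 0.150); φ = arcsin(p_z) ≈ 8.61°, λ = atan2(p_y, p_x) ≈ 140.34°.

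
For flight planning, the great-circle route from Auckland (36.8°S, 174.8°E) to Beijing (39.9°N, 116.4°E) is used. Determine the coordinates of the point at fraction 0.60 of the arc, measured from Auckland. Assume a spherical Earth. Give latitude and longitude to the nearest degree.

≈ 10°N, 141°E

Convert each endpoint to a unit vector on the sphere (x = cos φ cos λ, y = cos φ sin λ, z = sin φ).
The central angle between the endpoints is δ = arccos(p₁·p₂) ≈ 1.633 rad (93.6°).
Interpolate at f = 0.60 with slerp weights a = sin((1−f)δ)/sin δ ≈ 0.609, b = sin(fδ)/sin δ ≈ 0.832.
p = a·p₁ + b·p₂ ≈ (-0.769, 0.616, 0.169); φ = arcsin(p_z) ≈ 9.73°, λ = atan2(p_y, p_x) ≈ 141.32°.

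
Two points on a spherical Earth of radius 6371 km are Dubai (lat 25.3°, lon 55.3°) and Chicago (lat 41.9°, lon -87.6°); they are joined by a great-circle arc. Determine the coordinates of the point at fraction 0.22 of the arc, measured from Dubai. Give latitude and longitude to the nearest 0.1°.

Convert each endpoint to a unit vector on the sphere (x = cos φ cos λ, y = cos φ sin λ, z = sin φ).
The central angle between the endpoints is δ = arccos(p₁·p₂) ≈ 1.825 rad (104.6°).
Interpolate at f = 0.22 with slerp weights a = sin((1−f)δ)/sin δ ≈ 1.022, b = sin(fδ)/sin δ ≈ 0.404.
p = a·p₁ + b·p₂ ≈ (0.539, 0.459, 0.706); φ = arcsin(p_z) ≈ 44.94°, λ = atan2(p_y, p_x) ≈ 40.46°.

≈ lat 44.9°, lon 40.5°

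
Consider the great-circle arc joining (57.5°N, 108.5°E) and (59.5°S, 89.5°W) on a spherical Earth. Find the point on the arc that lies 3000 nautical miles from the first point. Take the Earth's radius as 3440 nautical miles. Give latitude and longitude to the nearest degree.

≈ (24°N, 161°E)

From cos δ = sin φ₁ sin φ₂ + cos φ₁ cos φ₂ cos Δλ, the central angle is δ ≈ 2.974 rad (170.4°). The total great-circle distance is δ·R ≈ 2.974 × 3440 ≈ 10232 nmi, so the target fraction is f = 3000/10232 ≈ 0.293.
Interpolate at f ≈ 0.293 with slerp weights a = sin((1−f)δ)/sin δ ≈ 5.178, b = sin(fδ)/sin δ ≈ 4.599.
p = a·p₁ + b·p₂ ≈ (-0.862, 0.304, 0.404); φ = arcsin(p_z) ≈ 23.86°, λ = atan2(p_y, p_x) ≈ 160.56°.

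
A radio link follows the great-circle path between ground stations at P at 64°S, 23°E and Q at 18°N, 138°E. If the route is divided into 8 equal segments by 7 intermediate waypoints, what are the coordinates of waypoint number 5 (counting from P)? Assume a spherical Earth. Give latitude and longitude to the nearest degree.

≈ 22°S, 119°E

The haversine formula gives a central angle δ ≈ 2.042 rad (117.0°) between the endpoints.
Interpolate at f = 5/8 with slerp weights a = sin((1−f)δ)/sin δ ≈ 0.778, b = sin(fδ)/sin δ ≈ 1.074.
p = a·p₁ + b·p₂ ≈ (-0.445, 0.817, -0.367); φ = arcsin(p_z) ≈ -21.55°, λ = atan2(p_y, p_x) ≈ 118.59°.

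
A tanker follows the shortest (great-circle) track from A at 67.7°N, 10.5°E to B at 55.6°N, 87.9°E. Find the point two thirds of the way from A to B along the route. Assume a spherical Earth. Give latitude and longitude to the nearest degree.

≈ 64°N, 71°E

The haversine formula gives a central angle δ ≈ 0.626 rad (35.9°) between the endpoints.
Interpolate at f = 2/3 with slerp weights a = sin((1−f)δ)/sin δ ≈ 0.354, b = sin(fδ)/sin δ ≈ 0.692.
p = a·p₁ + b·p₂ ≈ (0.146, 0.415, 0.898); φ = arcsin(p_z) ≈ 63.89°, λ = atan2(p_y, p_x) ≈ 70.59°.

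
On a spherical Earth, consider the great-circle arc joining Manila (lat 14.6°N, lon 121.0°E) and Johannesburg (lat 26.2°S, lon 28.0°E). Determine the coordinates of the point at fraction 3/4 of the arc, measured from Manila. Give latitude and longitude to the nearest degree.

Convert each endpoint to a unit vector on the sphere (x = cos φ cos λ, y = cos φ sin λ, z = sin φ).
The central angle between the endpoints is δ = arccos(p₁·p₂) ≈ 1.728 rad (99.0°).
Interpolate at f = 3/4 with slerp weights a = sin((1−f)δ)/sin δ ≈ 0.424, b = sin(fδ)/sin δ ≈ 0.975.
p = a·p₁ + b·p₂ ≈ (0.561, 0.762, -0.323); φ = arcsin(p_z) ≈ -18.87°, λ = atan2(p_y, p_x) ≈ 53.66°.

≈ lat 19°S, lon 54°E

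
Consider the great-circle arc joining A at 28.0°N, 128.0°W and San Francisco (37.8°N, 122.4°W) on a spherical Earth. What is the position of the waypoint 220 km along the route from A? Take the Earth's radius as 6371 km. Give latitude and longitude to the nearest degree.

The haversine formula gives a central angle δ ≈ 0.190 rad (10.9°) between the endpoints. The total great-circle distance is δ·R ≈ 0.190 × 6371 ≈ 1208 km, so the target fraction is f = 220/1208 ≈ 0.182.
Interpolate at f ≈ 0.182 with slerp weights a = sin((1−f)δ)/sin δ ≈ 0.820, b = sin(fδ)/sin δ ≈ 0.183.
p = a·p₁ + b·p₂ ≈ (-0.523, -0.692, 0.497); φ = arcsin(p_z) ≈ 29.80°, λ = atan2(p_y, p_x) ≈ -127.07°.

≈ 30°N, 127°W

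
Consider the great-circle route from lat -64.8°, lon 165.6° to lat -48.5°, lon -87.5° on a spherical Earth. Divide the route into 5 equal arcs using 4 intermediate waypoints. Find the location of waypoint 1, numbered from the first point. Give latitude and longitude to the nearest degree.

≈ lat -70°, lon -169°

The haversine formula gives a central angle δ ≈ 0.933 rad (53.4°) between the endpoints.
Interpolate at f = 1/5 with slerp weights a = sin((1−f)δ)/sin δ ≈ 0.845, b = sin(fδ)/sin δ ≈ 0.231.
p = a·p₁ + b·p₂ ≈ (-0.342, -0.063, -0.938); φ = arcsin(p_z) ≈ -69.65°, λ = atan2(p_y, p_x) ≈ -169.50°.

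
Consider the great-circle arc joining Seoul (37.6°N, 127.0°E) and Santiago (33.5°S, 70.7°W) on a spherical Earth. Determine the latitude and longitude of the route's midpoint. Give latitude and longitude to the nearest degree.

≈ (13°N, 143°W)

Convert each endpoint to a unit vector on the sphere (x = cos φ cos λ, y = cos φ sin λ, z = sin φ).
The central angle between the endpoints is δ = arccos(p₁·p₂) ≈ 2.881 rad (165.1°).
Interpolate at f = 1/2 with slerp weights a = sin((1−f)δ)/sin δ ≈ 3.844, b = sin(fδ)/sin δ ≈ 3.844.
p = a·p₁ + b·p₂ ≈ (-0.773, -0.593, 0.224); φ = arcsin(p_z) ≈ 12.93°, λ = atan2(p_y, p_x) ≈ -142.52°.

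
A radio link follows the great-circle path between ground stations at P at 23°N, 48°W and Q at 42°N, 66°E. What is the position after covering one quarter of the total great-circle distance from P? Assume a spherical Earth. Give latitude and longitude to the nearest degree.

Write both endpoints as unit vectors p₁, p₂ with components (cos φ cos λ, cos φ sin λ, sin φ).
The central angle between the endpoints is δ = arccos(p₁·p₂) ≈ 1.588 rad (91.0°).
Interpolate at f = 1/4 with slerp weights a = sin((1−f)δ)/sin δ ≈ 0.929, b = sin(fδ)/sin δ ≈ 0.387.
p = a·p₁ + b·p₂ ≈ (0.689, -0.373, 0.622); φ = arcsin(p_z) ≈ 38.43°, λ = atan2(p_y, p_x) ≈ -28.42°.

≈ 38°N, 28°W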